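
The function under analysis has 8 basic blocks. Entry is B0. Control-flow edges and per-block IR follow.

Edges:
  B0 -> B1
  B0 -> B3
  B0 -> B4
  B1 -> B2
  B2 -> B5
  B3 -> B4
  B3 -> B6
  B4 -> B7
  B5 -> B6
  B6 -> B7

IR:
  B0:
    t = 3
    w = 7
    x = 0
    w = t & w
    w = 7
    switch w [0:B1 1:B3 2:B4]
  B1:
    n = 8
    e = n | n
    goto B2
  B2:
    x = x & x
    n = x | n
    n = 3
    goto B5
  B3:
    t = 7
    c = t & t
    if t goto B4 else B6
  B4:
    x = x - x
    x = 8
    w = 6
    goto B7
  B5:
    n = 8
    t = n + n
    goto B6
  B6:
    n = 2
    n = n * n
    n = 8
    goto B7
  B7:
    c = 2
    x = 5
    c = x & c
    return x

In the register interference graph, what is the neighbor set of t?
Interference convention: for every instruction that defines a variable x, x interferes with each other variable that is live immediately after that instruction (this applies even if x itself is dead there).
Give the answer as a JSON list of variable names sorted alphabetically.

Answer: ["c", "w", "x"]

Derivation:
def/use:
  B0 def {t,w,x} use ∅
  B1 def {e,n} use ∅
  B2 def {n,x} use {n,x}
  B3 def {c,t} use ∅
  B4 def {w,x} use {x}
  B5 def {n,t} use ∅
  B6 def {n} use ∅
  B7 def {c,x} use ∅

Backward fixpoint:
  B0 li=∅ lo={x}
  B1 li={x} lo={n,x}
  B2 li={n,x} lo=∅
  B3 li={x} lo={x}
  B4 li={x} lo=∅
  B5 li=∅ lo=∅
  B6 li=∅ lo=∅
  B7 li=∅ lo=∅

Interference:
  c↔{t,x}
  e↔{n,x}
  n↔{e,x}
  t↔{c,w,x}
  w↔{t,x}
  x↔{c,e,n,t,w}

N(t) = ["c", "w", "x"]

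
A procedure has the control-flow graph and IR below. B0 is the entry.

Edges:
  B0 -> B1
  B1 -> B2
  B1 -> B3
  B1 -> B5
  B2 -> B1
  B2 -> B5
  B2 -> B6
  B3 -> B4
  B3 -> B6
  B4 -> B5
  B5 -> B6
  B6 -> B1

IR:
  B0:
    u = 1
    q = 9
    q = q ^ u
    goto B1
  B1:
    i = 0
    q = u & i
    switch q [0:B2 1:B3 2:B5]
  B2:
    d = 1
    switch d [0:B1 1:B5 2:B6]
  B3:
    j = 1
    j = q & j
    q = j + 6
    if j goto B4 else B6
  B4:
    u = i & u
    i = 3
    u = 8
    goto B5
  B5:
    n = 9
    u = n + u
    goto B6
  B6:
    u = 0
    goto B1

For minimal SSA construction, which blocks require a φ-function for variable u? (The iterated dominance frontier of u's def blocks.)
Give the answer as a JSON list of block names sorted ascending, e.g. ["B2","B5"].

Answer: ["B1", "B5", "B6"]

Derivation:
idom tree: B1←B0 B2←B1 B3←B1 B4←B3 B5←B1 B6←B1
Dom∩ at merges:
  B1: preds {B0,B2,B6}: {B0} ∩ {B0,B1,B2} ∩ {B0,B1,B6} = {B0}; idom=B0
  B5: preds {B1,B2,B4}: {B0,B1} ∩ {B0,B1,B2} ∩ {B0,B1,B3,B4} = {B0,B1}; idom=B1
  B6: preds {B2,B3,B5}: {B0,B1,B2} ∩ {B0,B1,B3} ∩ {B0,B1,B5} = {B0,B1}; idom=B1

Frontier:
  B1←B0: walk · to B0
  B1←B2: walk B2→B1 to B0
  B1←B6: walk B6→B1 to B0
  B5←B1: walk · to B1
  B5←B2: walk B2 to B1
  B5←B4: walk B4→B3 to B1
  B6←B2: walk B2 to B1
  B6←B3: walk B3 to B1
  B6←B5: walk B5 to B1
  DF(B0)=∅
  DF(B1)={B1}
  DF(B2)={B1,B5,B6}
  DF(B3)={B5,B6}
  DF(B4)={B5}
  DF(B5)={B6}
  DF(B6)={B1}

φ for u: defs {B0,B4,B5,B6}
  DF⁺ = {B1,B5,B6}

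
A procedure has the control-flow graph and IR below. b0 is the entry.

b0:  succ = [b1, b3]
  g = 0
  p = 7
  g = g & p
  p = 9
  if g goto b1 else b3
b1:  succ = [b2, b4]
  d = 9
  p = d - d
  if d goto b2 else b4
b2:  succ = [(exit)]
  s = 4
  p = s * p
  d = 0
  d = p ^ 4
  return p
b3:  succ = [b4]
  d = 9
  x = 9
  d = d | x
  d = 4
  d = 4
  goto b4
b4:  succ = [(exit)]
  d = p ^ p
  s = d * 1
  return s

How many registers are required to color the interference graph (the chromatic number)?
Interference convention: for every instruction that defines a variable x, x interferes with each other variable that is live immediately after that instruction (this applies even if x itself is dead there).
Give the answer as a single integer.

def/use:
  b0: def={g,p} ue=∅
  b1: def={d,p} ue=∅
  b2: def={d,p,s} ue={p}
  b3: def={d,x} ue=∅
  b4: def={d,s} ue={p}

Liveness:
  b0 li=∅ lo={p}
  b1 li=∅ lo={p}
  b2 li={p} lo=∅
  b3 li={p} lo={p}
  b4 li={p} lo=∅

Interference:
  d: {p,x}
  g: {p}
  p: {d,g,s,x}
  s: {p}
  x: {d,p}

Colouring:
  clique {d,p,x} ⇒ need ≥ 3
  3-colouring: R0={p}  R1={d,g,s}  R2={x}
  χ = 3

Answer: 3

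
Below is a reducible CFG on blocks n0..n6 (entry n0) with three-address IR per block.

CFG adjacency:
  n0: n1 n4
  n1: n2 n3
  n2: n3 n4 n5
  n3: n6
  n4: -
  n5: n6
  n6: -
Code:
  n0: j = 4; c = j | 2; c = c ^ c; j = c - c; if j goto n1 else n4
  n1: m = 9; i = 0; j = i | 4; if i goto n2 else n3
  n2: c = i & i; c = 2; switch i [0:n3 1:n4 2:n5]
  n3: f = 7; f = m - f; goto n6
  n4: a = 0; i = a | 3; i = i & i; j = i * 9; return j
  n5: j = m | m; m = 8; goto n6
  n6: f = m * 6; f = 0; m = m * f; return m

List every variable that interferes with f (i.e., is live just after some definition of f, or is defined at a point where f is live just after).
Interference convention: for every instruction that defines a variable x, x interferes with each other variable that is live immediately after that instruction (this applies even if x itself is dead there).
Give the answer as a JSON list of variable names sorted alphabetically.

Per-block:
  n0: def={c,j} ue=∅
  n1: def={i,j,m} ue=∅
  n2: def={c} ue={i}
  n3: def={f} ue={m}
  n4: def={a,i,j} ue=∅
  n5: def={j,m} ue={m}
  n6: def={f,m} ue={m}

Live sets:
  n0 li=∅ lo=∅
  n1 li=∅ lo={i,m}
  n2 li={i,m} lo={m}
  n3 li={m} lo={m}
  n4 li=∅ lo=∅
  n5 li={m} lo={m}
  n6 li={m} lo=∅

Interfere edges:
  a — ∅
  c — {i,m}
  f — {m}
  i — {c,j,m}
  j — {i,m}
  m — {c,f,i,j}

N(f) = ["m"]

Answer: ["m"]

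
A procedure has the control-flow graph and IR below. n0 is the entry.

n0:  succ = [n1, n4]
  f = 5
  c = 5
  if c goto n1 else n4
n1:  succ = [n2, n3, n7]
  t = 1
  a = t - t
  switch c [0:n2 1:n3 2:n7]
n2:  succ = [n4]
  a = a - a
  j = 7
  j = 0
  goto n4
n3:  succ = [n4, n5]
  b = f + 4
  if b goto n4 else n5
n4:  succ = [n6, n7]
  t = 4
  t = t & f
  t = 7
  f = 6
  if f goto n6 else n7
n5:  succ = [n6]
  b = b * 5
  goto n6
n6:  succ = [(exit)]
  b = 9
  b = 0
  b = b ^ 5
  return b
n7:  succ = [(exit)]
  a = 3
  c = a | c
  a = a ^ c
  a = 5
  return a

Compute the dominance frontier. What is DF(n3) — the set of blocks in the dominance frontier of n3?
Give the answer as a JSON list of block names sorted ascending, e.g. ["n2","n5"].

Answer: ["n4", "n6"]

Working:
idom tree: n1←n0 n2←n1 n3←n1 n4←n0 n5←n3 n6←n0 n7←n0
Join-block Dom:
  n4: preds {n0,n2,n3}: {n0} ∩ {n0,n1,n2} ∩ {n0,n1,n3} = {n0}; idom=n0
  n6: preds {n4,n5}: {n0,n4} ∩ {n0,n1,n3,n5} = {n0}; idom=n0
  n7: preds {n1,n4}: {n0,n1} ∩ {n0,n4} = {n0}; idom=n0

DF walk-up:
  join n4 pred n0: · stop@n0
  join n4 pred n2: n2→n1 stop@n0
  join n4 pred n3: n3→n1 stop@n0
  join n6 pred n4: n4 stop@n0
  join n6 pred n5: n5→n3→n1 stop@n0
  join n7 pred n1: n1 stop@n0
  join n7 pred n4: n4 stop@n0
  DF(n0)=∅
  DF(n1)={n4,n6,n7}
  DF(n2)={n4}
  DF(n3)={n4,n6}
  DF(n4)={n6,n7}
  DF(n5)={n6}
  DF(n6)=∅
  DF(n7)=∅

DF(n3) = ["n4", "n6"]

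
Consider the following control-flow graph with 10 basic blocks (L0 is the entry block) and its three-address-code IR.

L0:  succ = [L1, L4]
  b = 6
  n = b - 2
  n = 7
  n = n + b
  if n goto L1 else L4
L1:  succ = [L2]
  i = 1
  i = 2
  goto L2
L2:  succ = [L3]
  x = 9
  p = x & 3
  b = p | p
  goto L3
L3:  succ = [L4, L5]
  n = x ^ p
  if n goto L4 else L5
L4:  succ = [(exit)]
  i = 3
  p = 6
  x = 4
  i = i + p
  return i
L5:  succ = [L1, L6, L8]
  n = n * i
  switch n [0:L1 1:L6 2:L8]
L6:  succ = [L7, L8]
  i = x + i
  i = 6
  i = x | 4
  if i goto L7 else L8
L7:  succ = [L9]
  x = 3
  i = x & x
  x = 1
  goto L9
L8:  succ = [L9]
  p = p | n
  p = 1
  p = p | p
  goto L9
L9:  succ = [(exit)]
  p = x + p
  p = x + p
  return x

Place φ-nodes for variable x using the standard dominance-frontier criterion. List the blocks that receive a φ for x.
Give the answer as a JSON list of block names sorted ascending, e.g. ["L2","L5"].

idom tree: L1←L0 L2←L1 L3←L2 L4←L0 L5←L3 L6←L5 L7←L6 L8←L5 L9←L5
Dom at joins:
  L1: preds {L0,L5}: {L0} ∩ {L0,L1,L2,L3,L5} = {L0}; idom=L0
  L4: preds {L0,L3}: {L0} ∩ {L0,L1,L2,L3} = {L0}; idom=L0
  L8: preds {L5,L6}: {L0,L1,L2,L3,L5} ∩ {L0,L1,L2,L3,L5,L6} = {L0,L1,L2,L3,L5}; idom=L5
  L9: preds {L7,L8}: {L0,L1,L2,L3,L5,L6,L7} ∩ {L0,L1,L2,L3,L5,L8} = {L0,L1,L2,L3,L5}; idom=L5

DF walk-up:
  join L1 pred L0: · stop@L0
  join L1 pred L5: L5→L3→L2→L1 stop@L0
  join L4 pred L0: · stop@L0
  join L4 pred L3: L3→L2→L1 stop@L0
  join L8 pred L5: · stop@L5
  join L8 pred L6: L6 stop@L5
  join L9 pred L7: L7→L6 stop@L5
  join L9 pred L8: L8 stop@L5
  DF(L0)=∅
  DF(L1)={L1,L4}
  DF(L2)={L1,L4}
  DF(L3)={L1,L4}
  DF(L4)=∅
  DF(L5)={L1}
  DF(L6)={L8,L9}
  DF(L7)={L9}
  DF(L8)={L9}
  DF(L9)=∅

φ for x: defs {L2,L4,L7}
  DF⁺ = {L1,L4,L9}

Answer: ["L1", "L4", "L9"]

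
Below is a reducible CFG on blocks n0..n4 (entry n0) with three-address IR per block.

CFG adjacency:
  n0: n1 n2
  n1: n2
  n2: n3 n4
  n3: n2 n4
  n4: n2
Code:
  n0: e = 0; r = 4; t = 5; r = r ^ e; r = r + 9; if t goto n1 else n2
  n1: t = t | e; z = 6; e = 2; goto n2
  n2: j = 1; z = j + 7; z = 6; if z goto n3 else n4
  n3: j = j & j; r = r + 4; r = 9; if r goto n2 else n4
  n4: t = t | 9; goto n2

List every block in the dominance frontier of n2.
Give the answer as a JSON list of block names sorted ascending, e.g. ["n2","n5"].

Answer: ["n2"]

Working:
idom tree: n1←n0 n2←n0 n3←n2 n4←n2
Dom∩ at merges:
  n2: preds {n0,n1,n3,n4}: {n0} ∩ {n0,n1} ∩ {n0,n2,n3} ∩ {n0,n2,n4} = {n0}; idom=n0
  n4: preds {n2,n3}: {n0,n2} ∩ {n0,n2,n3} = {n0,n2}; idom=n2

DF derivation:
  join n2 pred n0: · stop@n0
  join n2 pred n1: n1 stop@n0
  join n2 pred n3: n3→n2 stop@n0
  join n2 pred n4: n4→n2 stop@n0
  join n4 pred n2: · stop@n2
  join n4 pred n3: n3 stop@n2
  n0 → ∅
  n1 → {n2}
  n2 → {n2}
  n3 → {n2,n4}
  n4 → {n2}

DF(n2) = ["n2"]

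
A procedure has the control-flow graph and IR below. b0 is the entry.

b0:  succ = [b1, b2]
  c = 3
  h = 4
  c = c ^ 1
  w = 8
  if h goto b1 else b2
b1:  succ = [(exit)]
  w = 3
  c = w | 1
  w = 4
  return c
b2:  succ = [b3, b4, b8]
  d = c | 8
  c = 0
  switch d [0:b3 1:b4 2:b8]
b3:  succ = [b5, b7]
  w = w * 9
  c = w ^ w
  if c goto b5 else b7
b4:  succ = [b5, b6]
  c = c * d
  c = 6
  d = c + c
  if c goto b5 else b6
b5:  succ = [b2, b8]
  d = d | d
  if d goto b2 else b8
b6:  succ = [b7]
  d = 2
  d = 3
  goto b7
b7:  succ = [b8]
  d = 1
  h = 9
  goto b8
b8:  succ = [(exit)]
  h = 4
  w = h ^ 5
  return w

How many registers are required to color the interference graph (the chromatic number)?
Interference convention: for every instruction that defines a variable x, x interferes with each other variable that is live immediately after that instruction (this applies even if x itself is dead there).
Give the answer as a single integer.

def/use:
  b0: {c,h,w} / ∅
  b1: {c,w} / ∅
  b2: {c,d} / {c}
  b3: {c,w} / {w}
  b4: {c,d} / {c,d}
  b5: {d} / {d}
  b6: {d} / ∅
  b7: {d,h} / ∅
  b8: {h,w} / ∅

Backward fixpoint:
  live b0: ∅→{c,w}
  live b1: ∅→∅
  live b2: {c,w}→{c,d,w}
  live b3: {d,w}→{c,d,w}
  live b4: {c,d,w}→{c,d,w}
  live b5: {c,d,w}→{c,w}
  live b6: ∅→∅
  live b7: ∅→∅
  live b8: ∅→∅

Conflict graph:
  c↔{d,h,w}
  d↔{c,w}
  h↔{c,w}
  w↔{c,d,h}

Registers:
  {c,d,w} pairwise interfere (3-clique) ⇒ χ ≥ 3
  3-colouring: r0={c}  r1={w}  r2={d,h}
  χ = 3

Answer: 3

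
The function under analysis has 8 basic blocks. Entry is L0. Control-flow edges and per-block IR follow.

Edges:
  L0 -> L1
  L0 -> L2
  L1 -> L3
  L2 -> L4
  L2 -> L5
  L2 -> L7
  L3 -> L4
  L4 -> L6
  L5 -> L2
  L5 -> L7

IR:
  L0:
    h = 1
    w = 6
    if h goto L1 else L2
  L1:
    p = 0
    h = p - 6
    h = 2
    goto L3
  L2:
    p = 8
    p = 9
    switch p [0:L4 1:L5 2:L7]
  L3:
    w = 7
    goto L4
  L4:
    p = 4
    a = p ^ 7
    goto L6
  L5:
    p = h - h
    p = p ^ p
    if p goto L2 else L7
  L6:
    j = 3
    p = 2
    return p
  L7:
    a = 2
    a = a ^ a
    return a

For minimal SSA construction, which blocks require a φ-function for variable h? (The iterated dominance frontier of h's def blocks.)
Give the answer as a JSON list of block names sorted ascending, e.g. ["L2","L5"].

idom tree: L1←L0 L2←L0 L3←L1 L4←L0 L5←L2 L6←L4 L7←L2
Dom∩ at merges:
  L2: preds {L0,L5}: {L0} ∩ {L0,L2,L5} = {L0}; idom=L0
  L4: preds {L2,L3}: {L0,L2} ∩ {L0,L1,L3} = {L0}; idom=L0
  L7: preds {L2,L5}: {L0,L2} ∩ {L0,L2,L5} = {L0,L2}; idom=L2

DF derivation:
  join L2 pred L0: · stop@L0
  join L2 pred L5: L5→L2 stop@L0
  join L4 pred L2: L2 stop@L0
  join L4 pred L3: L3→L1 stop@L0
  join L7 pred L2: · stop@L2
  join L7 pred L5: L5 stop@L2
  L0 → ∅
  L1 → {L4}
  L2 → {L2,L4}
  L3 → {L4}
  L4 → ∅
  L5 → {L2,L7}
  L6 → ∅
  L7 → ∅

φ for h: defs {L0,L1}
  DF⁺ = {L4}

Answer: ["L4"]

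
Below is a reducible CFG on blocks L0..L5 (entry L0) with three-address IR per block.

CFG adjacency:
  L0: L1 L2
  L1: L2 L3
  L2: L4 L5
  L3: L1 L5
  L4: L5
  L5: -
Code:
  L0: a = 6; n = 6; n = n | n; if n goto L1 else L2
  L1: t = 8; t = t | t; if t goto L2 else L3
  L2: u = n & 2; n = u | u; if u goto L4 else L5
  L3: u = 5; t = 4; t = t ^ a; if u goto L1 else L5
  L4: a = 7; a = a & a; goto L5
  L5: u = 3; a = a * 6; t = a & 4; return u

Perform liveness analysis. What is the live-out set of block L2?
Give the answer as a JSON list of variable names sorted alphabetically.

Answer: ["a"]

Derivation:
Per-block:
  L0 def {a,n} use ∅
  L1 def {t} use ∅
  L2 def {n,u} use {n}
  L3 def {t,u} use {a}
  L4 def {a} use ∅
  L5 def {a,t,u} use {a}

Liveness:
  L0 li=∅ lo={a,n}
  L1 li={a,n} lo={a,n}
  L2 li={a,n} lo={a}
  L3 li={a,n} lo={a,n}
  L4 li=∅ lo={a}
  L5 li={a} lo=∅

live-out(L2) = ["a"]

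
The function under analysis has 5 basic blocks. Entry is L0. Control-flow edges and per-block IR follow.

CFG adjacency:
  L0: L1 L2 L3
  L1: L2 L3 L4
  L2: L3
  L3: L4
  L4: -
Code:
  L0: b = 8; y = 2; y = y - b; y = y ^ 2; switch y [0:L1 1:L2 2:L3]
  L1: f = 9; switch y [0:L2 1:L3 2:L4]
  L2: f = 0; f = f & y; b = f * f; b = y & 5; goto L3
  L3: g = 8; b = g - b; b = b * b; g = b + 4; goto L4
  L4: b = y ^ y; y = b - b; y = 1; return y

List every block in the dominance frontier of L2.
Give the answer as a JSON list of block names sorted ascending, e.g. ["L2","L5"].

Answer: ["L3"]

Working:
idom tree: L1←L0 L2←L0 L3←L0 L4←L0
Dom∩ at merges:
  L2: preds {L0,L1}: {L0} ∩ {L0,L1} = {L0}; idom=L0
  L3: preds {L0,L1,L2}: {L0} ∩ {L0,L1} ∩ {L0,L2} = {L0}; idom=L0
  L4: preds {L1,L3}: {L0,L1} ∩ {L0,L3} = {L0}; idom=L0

Frontier:
  join L2 pred L0: · stop@L0
  join L2 pred L1: L1 stop@L0
  join L3 pred L0: · stop@L0
  join L3 pred L1: L1 stop@L0
  join L3 pred L2: L2 stop@L0
  join L4 pred L1: L1 stop@L0
  join L4 pred L3: L3 stop@L0
  L0: DF=∅
  L1: DF={L2,L3,L4}
  L2: DF={L3}
  L3: DF={L4}
  L4: DF=∅

DF(L2) = ["L3"]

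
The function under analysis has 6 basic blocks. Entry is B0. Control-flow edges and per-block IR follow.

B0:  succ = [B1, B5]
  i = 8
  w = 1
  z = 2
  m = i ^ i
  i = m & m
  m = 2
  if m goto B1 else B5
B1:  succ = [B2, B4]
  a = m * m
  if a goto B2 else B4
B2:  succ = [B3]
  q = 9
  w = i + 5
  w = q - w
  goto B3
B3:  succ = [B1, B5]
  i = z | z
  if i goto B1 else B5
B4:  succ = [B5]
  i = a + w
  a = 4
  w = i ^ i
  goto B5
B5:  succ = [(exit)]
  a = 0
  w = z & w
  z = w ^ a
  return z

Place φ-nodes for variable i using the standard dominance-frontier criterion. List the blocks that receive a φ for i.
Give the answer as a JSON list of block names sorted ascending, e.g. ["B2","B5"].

Answer: ["B1", "B5"]

Working:
idom tree: B1←B0 B2←B1 B3←B2 B4←B1 B5←B0
Dom at joins:
  B1: preds {B0,B3}: {B0} ∩ {B0,B1,B2,B3} = {B0}; idom=B0
  B5: preds {B0,B3,B4}: {B0} ∩ {B0,B1,B2,B3} ∩ {B0,B1,B4} = {B0}; idom=B0

DF derivation:
  B1←B0: walk · to B0
  B1←B3: walk B3→B2→B1 to B0
  B5←B0: walk · to B0
  B5←B3: walk B3→B2→B1 to B0
  B5←B4: walk B4→B1 to B0
  B0 → ∅
  B1 → {B1,B5}
  B2 → {B1,B5}
  B3 → {B1,B5}
  B4 → {B5}
  B5 → ∅

φ for i: defs {B0,B3,B4}
  DF⁺ = {B1,B5}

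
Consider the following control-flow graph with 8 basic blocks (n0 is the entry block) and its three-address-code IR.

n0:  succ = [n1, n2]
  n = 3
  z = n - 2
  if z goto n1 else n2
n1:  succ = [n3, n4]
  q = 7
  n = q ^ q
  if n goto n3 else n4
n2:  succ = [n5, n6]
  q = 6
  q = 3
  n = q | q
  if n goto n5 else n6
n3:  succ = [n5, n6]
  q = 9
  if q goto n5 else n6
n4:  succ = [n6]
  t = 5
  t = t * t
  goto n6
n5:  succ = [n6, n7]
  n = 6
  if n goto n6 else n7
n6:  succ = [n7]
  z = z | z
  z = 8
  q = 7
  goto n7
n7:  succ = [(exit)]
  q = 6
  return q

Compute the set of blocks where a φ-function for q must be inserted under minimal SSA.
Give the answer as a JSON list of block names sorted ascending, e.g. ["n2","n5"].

Answer: ["n5", "n6", "n7"]

Working:
idom tree: n1←n0 n2←n0 n3←n1 n4←n1 n5←n0 n6←n0 n7←n0
Dom∩ at merges:
  n5: preds {n2,n3}: {n0,n2} ∩ {n0,n1,n3} = {n0}; idom=n0
  n6: preds {n2,n3,n4,n5}: {n0,n2} ∩ {n0,n1,n3} ∩ {n0,n1,n4} ∩ {n0,n5} = {n0}; idom=n0
  n7: preds {n5,n6}: {n0,n5} ∩ {n0,n6} = {n0}; idom=n0

DF walk-up:
  n5←n2: walk n2 to n0
  n5←n3: walk n3→n1 to n0
  n6←n2: walk n2 to n0
  n6←n3: walk n3→n1 to n0
  n6←n4: walk n4→n1 to n0
  n6←n5: walk n5 to n0
  n7←n5: walk n5 to n0
  n7←n6: walk n6 to n0
  DF(n0)=∅
  DF(n1)={n5,n6}
  DF(n2)={n5,n6}
  DF(n3)={n5,n6}
  DF(n4)={n6}
  DF(n5)={n6,n7}
  DF(n6)={n7}
  DF(n7)=∅

φ for q: defs {n1,n2,n3,n6,n7}
  DF⁺ = {n5,n6,n7}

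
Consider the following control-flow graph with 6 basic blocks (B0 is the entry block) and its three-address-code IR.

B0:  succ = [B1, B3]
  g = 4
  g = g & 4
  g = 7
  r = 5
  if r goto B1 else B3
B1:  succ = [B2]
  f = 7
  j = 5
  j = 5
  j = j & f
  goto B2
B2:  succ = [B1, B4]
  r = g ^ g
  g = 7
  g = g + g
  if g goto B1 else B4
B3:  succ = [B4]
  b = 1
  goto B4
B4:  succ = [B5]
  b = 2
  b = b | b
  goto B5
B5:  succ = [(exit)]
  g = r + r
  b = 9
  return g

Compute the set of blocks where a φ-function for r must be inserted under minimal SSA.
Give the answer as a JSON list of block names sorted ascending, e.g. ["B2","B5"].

idom tree: B1←B0 B2←B1 B3←B0 B4←B0 B5←B4
Dom∩ at merges:
  B1: preds {B0,B2}: {B0} ∩ {B0,B1,B2} = {B0}; idom=B0
  B4: preds {B2,B3}: {B0,B1,B2} ∩ {B0,B3} = {B0}; idom=B0

DF walk-up:
  join B1 pred B0: · stop@B0
  join B1 pred B2: B2→B1 stop@B0
  join B4 pred B2: B2→B1 stop@B0
  join B4 pred B3: B3 stop@B0
  B0: DF=∅
  B1: DF={B1,B4}
  B2: DF={B1,B4}
  B3: DF={B4}
  B4: DF=∅
  B5: DF=∅

φ for r: defs {B0,B2}
  DF⁺ = {B1,B4}

Answer: ["B1", "B4"]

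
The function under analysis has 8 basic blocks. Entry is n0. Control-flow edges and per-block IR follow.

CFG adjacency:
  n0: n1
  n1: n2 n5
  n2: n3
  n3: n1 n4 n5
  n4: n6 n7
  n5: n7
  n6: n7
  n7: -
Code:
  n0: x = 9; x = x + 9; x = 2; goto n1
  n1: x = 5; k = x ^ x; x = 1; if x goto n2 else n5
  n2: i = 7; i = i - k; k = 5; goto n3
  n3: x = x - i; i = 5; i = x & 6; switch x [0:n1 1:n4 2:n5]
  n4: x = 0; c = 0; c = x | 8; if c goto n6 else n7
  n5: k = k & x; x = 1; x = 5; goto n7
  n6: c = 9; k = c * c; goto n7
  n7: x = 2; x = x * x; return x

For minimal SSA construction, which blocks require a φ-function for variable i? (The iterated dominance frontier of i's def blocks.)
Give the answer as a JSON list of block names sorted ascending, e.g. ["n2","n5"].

Answer: ["n1", "n5", "n7"]

Derivation:
idom tree: n1←n0 n2←n1 n3←n2 n4←n3 n5←n1 n6←n4 n7←n1
Join-block Dom:
  n1: preds {n0,n3}: {n0} ∩ {n0,n1,n2,n3} = {n0}; idom=n0
  n5: preds {n1,n3}: {n0,n1} ∩ {n0,n1,n2,n3} = {n0,n1}; idom=n1
  n7: preds {n4,n5,n6}: {n0,n1,n2,n3,n4} ∩ {n0,n1,n5} ∩ {n0,n1,n2,n3,n4,n6} = {n0,n1}; idom=n1

Frontier:
  join n1 pred n0: · stop@n0
  join n1 pred n3: n3→n2→n1 stop@n0
  join n5 pred n1: · stop@n1
  join n5 pred n3: n3→n2 stop@n1
  join n7 pred n4: n4→n3→n2 stop@n1
  join n7 pred n5: n5 stop@n1
  join n7 pred n6: n6→n4→n3→n2 stop@n1
  n0: DF=∅
  n1: DF={n1}
  n2: DF={n1,n5,n7}
  n3: DF={n1,n5,n7}
  n4: DF={n7}
  n5: DF={n7}
  n6: DF={n7}
  n7: DF=∅

φ for i: defs {n2,n3}
  DF⁺ = {n1,n5,n7}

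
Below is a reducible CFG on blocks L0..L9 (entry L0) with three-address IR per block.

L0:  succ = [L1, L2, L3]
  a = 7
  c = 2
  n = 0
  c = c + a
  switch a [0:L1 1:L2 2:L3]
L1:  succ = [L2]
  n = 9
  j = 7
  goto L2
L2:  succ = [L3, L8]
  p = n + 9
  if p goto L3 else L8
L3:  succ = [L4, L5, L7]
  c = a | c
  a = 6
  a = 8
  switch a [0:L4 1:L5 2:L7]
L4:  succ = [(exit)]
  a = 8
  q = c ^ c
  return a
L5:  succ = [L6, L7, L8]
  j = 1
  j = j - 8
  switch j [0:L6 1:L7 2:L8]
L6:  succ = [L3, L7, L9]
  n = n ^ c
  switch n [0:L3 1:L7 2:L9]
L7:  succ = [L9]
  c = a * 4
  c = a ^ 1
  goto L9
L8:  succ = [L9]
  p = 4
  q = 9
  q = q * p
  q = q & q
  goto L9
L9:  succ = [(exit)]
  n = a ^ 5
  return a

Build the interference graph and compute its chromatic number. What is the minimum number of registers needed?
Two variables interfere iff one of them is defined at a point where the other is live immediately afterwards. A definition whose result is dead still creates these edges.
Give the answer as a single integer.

Answer: 4

Analysis:
Block summaries:
  L0: {a,c,n} / ∅
  L1: {j,n} / ∅
  L2: {p} / {n}
  L3: {a,c} / {a,c}
  L4: {a,q} / {c}
  L5: {j} / ∅
  L6: {n} / {c,n}
  L7: {c} / {a}
  L8: {p,q} / ∅
  L9: {n} / {a}

Live sets:
  L0 li=∅ lo={a,c,n}
  L1 li={a,c} lo={a,c,n}
  L2 li={a,c,n} lo={a,c,n}
  L3 li={a,c,n} lo={a,c,n}
  L4 li={c} lo=∅
  L5 li={a,c,n} lo={a,c,n}
  L6 li={a,c,n} lo={a,c,n}
  L7 li={a} lo={a}
  L8 li={a} lo={a}
  L9 li={a} lo=∅

Interfere edges:
  a: {c,j,n,p,q}
  c: {a,j,n,p}
  j: {a,c,n}
  n: {a,c,j,p}
  p: {a,c,n,q}
  q: {a,p}

Chromatic number:
  {a,c,j,n} pairwise interfere (4-clique) ⇒ χ ≥ 4
  4-colouring: c0={a}  c1={c,q}  c2={n}  c3={j,p}
  χ = 4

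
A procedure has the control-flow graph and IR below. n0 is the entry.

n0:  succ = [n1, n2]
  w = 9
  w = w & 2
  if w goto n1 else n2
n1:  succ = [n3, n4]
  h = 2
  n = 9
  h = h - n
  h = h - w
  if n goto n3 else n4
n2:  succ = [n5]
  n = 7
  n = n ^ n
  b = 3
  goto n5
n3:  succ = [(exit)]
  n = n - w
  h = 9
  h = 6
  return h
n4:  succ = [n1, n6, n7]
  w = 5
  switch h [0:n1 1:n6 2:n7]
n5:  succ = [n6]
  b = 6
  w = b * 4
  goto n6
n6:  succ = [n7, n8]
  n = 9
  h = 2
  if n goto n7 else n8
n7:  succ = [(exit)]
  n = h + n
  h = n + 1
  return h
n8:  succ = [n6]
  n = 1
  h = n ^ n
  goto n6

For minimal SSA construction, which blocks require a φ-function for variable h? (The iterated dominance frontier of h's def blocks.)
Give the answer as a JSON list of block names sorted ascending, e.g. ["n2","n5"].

idom tree: n1←n0 n2←n0 n3←n1 n4←n1 n5←n2 n6←n0 n7←n0 n8←n6
Dom∩ at merges:
  n1: preds {n0,n4}: {n0} ∩ {n0,n1,n4} = {n0}; idom=n0
  n6: preds {n4,n5,n8}: {n0,n1,n4} ∩ {n0,n2,n5} ∩ {n0,n6,n8} = {n0}; idom=n0
  n7: preds {n4,n6}: {n0,n1,n4} ∩ {n0,n6} = {n0}; idom=n0

DF derivation:
  join n1 pred n0: · stop@n0
  join n1 pred n4: n4→n1 stop@n0
  join n6 pred n4: n4→n1 stop@n0
  join n6 pred n5: n5→n2 stop@n0
  join n6 pred n8: n8→n6 stop@n0
  join n7 pred n4: n4→n1 stop@n0
  join n7 pred n6: n6 stop@n0
  DF(n0)=∅
  DF(n1)={n1,n6,n7}
  DF(n2)={n6}
  DF(n3)=∅
  DF(n4)={n1,n6,n7}
  DF(n5)={n6}
  DF(n6)={n6,n7}
  DF(n7)=∅
  DF(n8)={n6}

φ for h: defs {n1,n3,n6,n7,n8}
  DF⁺ = {n1,n6,n7}

Answer: ["n1", "n6", "n7"]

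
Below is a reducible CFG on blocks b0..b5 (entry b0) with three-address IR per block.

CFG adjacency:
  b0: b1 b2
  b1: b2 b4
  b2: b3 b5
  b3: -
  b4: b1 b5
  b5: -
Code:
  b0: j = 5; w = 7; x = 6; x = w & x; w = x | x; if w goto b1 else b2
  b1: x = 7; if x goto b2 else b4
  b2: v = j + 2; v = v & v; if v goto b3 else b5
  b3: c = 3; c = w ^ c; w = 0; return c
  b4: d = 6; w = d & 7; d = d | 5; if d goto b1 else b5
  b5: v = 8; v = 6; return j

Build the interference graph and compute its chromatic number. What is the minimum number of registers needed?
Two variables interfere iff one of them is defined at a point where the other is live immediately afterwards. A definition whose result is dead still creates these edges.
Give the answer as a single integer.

Answer: 3

Analysis:
def/use:
  b0: def={j,w,x} ue=∅
  b1: def={x} ue=∅
  b2: def={v} ue={j}
  b3: def={c,w} ue={w}
  b4: def={d,w} ue=∅
  b5: def={v} ue={j}

Backward fixpoint:
  b0: in=∅ out={j,w}
  b1: in={j,w} out={j,w}
  b2: in={j,w} out={j,w}
  b3: in={w} out=∅
  b4: in={j} out={j,w}
  b5: in={j} out=∅

Conflict graph:
  c — {w}
  d — {j,w}
  j — {d,v,w,x}
  v — {j,w}
  w — {c,d,j,v,x}
  x — {j,w}

Chromatic number:
  clique {d,j,w} ⇒ need ≥ 3
  assign c→R1 d→R2 j→R1 v→R2 w→R0 x→R2 — no edge inside a register ⇒ χ ≤ 3
  χ = 3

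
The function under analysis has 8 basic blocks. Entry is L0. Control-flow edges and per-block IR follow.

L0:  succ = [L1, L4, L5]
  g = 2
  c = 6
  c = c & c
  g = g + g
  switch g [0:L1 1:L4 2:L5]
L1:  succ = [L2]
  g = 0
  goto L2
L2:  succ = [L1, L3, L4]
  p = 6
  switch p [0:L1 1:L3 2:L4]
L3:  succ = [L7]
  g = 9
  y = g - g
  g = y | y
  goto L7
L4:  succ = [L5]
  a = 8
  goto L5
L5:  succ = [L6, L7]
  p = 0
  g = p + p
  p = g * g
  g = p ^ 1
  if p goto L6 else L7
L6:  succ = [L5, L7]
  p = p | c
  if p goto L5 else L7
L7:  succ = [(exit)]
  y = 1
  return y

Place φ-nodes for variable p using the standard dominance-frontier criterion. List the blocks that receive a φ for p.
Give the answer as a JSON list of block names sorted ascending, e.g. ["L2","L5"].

idom tree: L1←L0 L2←L1 L3←L2 L4←L0 L5←L0 L6←L5 L7←L0
Join-block Dom:
  L1: preds {L0,L2}: {L0} ∩ {L0,L1,L2} = {L0}; idom=L0
  L4: preds {L0,L2}: {L0} ∩ {L0,L1,L2} = {L0}; idom=L0
  L5: preds {L0,L4,L6}: {L0} ∩ {L0,L4} ∩ {L0,L5,L6} = {L0}; idom=L0
  L7: preds {L3,L5,L6}: {L0,L1,L2,L3} ∩ {L0,L5} ∩ {L0,L5,L6} = {L0}; idom=L0

DF derivation:
  join L1 pred L0: · stop@L0
  join L1 pred L2: L2→L1 stop@L0
  join L4 pred L0: · stop@L0
  join L4 pred L2: L2→L1 stop@L0
  join L5 pred L0: · stop@L0
  join L5 pred L4: L4 stop@L0
  join L5 pred L6: L6→L5 stop@L0
  join L7 pred L3: L3→L2→L1 stop@L0
  join L7 pred L5: L5 stop@L0
  join L7 pred L6: L6→L5 stop@L0
  L0: DF=∅
  L1: DF={L1,L4,L7}
  L2: DF={L1,L4,L7}
  L3: DF={L7}
  L4: DF={L5}
  L5: DF={L5,L7}
  L6: DF={L5,L7}
  L7: DF=∅

φ for p: defs {L2,L5,L6}
  DF⁺ = {L1,L4,L5,L7}

Answer: ["L1", "L4", "L5", "L7"]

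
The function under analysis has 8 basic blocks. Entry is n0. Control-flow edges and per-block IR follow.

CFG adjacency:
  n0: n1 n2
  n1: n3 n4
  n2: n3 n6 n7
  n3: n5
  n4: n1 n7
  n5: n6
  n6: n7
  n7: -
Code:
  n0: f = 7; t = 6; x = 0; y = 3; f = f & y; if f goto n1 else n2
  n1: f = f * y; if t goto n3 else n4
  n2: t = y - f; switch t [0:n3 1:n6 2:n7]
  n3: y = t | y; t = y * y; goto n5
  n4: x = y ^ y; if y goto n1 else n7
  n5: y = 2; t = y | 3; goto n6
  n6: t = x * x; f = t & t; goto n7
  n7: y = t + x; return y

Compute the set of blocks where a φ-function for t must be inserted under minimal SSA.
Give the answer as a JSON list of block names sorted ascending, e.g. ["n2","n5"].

idom tree: n1←n0 n2←n0 n3←n0 n4←n1 n5←n3 n6←n0 n7←n0
Join-block Dom:
  n1: preds {n0,n4}: {n0} ∩ {n0,n1,n4} = {n0}; idom=n0
  n3: preds {n1,n2}: {n0,n1} ∩ {n0,n2} = {n0}; idom=n0
  n6: preds {n2,n5}: {n0,n2} ∩ {n0,n3,n5} = {n0}; idom=n0
  n7: preds {n2,n4,n6}: {n0,n2} ∩ {n0,n1,n4} ∩ {n0,n6} = {n0}; idom=n0

DF derivation:
  n1←n0: walk · to n0
  n1←n4: walk n4→n1 to n0
  n3←n1: walk n1 to n0
  n3←n2: walk n2 to n0
  n6←n2: walk n2 to n0
  n6←n5: walk n5→n3 to n0
  n7←n2: walk n2 to n0
  n7←n4: walk n4→n1 to n0
  n7←n6: walk n6 to n0
  DF(n0)=∅
  DF(n1)={n1,n3,n7}
  DF(n2)={n3,n6,n7}
  DF(n3)={n6}
  DF(n4)={n1,n7}
  DF(n5)={n6}
  DF(n6)={n7}
  DF(n7)=∅

φ for t: defs {n0,n2,n3,n5,n6}
  DF⁺ = {n3,n6,n7}

Answer: ["n3", "n6", "n7"]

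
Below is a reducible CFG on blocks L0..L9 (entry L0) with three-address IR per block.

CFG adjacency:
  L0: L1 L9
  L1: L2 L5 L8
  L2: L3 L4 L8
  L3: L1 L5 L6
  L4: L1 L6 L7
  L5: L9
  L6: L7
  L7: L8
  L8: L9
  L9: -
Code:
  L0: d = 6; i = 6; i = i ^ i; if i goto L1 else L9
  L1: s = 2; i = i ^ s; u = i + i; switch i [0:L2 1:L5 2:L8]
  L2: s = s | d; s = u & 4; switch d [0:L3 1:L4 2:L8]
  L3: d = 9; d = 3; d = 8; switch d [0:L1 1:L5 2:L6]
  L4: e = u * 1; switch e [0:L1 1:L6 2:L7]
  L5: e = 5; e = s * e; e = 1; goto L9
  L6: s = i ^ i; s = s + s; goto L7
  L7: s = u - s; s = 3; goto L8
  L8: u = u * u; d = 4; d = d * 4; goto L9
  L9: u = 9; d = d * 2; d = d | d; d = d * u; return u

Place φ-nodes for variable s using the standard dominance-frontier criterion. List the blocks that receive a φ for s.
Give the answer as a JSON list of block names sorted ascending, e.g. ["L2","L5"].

Answer: ["L1", "L5", "L7", "L8", "L9"]

Working:
idom tree: L1←L0 L2←L1 L3←L2 L4←L2 L5←L1 L6←L2 L7←L2 L8←L1 L9←L0
Dom at joins:
  L1: preds {L0,L3,L4}: {L0} ∩ {L0,L1,L2,L3} ∩ {L0,L1,L2,L4} = {L0}; idom=L0
  L5: preds {L1,L3}: {L0,L1} ∩ {L0,L1,L2,L3} = {L0,L1}; idom=L1
  L6: preds {L3,L4}: {L0,L1,L2,L3} ∩ {L0,L1,L2,L4} = {L0,L1,L2}; idom=L2
  L7: preds {L4,L6}: {L0,L1,L2,L4} ∩ {L0,L1,L2,L6} = {L0,L1,L2}; idom=L2
  L8: preds {L1,L2,L7}: {L0,L1} ∩ {L0,L1,L2} ∩ {L0,L1,L2,L7} = {L0,L1}; idom=L1
  L9: preds {L0,L5,L8}: {L0} ∩ {L0,L1,L5} ∩ {L0,L1,L8} = {L0}; idom=L0

Frontier:
  join L1 pred L0: · stop@L0
  join L1 pred L3: L3→L2→L1 stop@L0
  join L1 pred L4: L4→L2→L1 stop@L0
  join L5 pred L1: · stop@L1
  join L5 pred L3: L3→L2 stop@L1
  join L6 pred L3: L3 stop@L2
  join L6 pred L4: L4 stop@L2
  join L7 pred L4: L4 stop@L2
  join L7 pred L6: L6 stop@L2
  join L8 pred L1: · stop@L1
  join L8 pred L2: L2 stop@L1
  join L8 pred L7: L7→L2 stop@L1
  join L9 pred L0: · stop@L0
  join L9 pred L5: L5→L1 stop@L0
  join L9 pred L8: L8→L1 stop@L0
  L0: DF=∅
  L1: DF={L1,L9}
  L2: DF={L1,L5,L8}
  L3: DF={L1,L5,L6}
  L4: DF={L1,L6,L7}
  L5: DF={L9}
  L6: DF={L7}
  L7: DF={L8}
  L8: DF={L9}
  L9: DF=∅

φ for s: defs {L1,L2,L6,L7}
  DF⁺ = {L1,L5,L7,L8,L9}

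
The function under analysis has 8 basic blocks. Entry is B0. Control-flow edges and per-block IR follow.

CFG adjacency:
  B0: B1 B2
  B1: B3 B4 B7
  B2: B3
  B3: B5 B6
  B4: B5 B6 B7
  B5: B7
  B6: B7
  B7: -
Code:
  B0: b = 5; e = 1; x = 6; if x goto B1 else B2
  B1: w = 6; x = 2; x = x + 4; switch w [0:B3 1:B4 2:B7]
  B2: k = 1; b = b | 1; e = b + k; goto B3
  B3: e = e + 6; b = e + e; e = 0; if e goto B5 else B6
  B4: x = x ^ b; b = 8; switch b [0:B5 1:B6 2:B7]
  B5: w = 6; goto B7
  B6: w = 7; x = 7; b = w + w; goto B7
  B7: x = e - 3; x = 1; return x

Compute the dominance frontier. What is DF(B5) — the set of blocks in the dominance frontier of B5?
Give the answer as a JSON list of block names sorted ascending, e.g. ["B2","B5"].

idom tree: B1←B0 B2←B0 B3←B0 B4←B1 B5←B0 B6←B0 B7←B0
Join-block Dom:
  B3: preds {B1,B2}: {B0,B1} ∩ {B0,B2} = {B0}; idom=B0
  B5: preds {B3,B4}: {B0,B3} ∩ {B0,B1,B4} = {B0}; idom=B0
  B6: preds {B3,B4}: {B0,B3} ∩ {B0,B1,B4} = {B0}; idom=B0
  B7: preds {B1,B4,B5,B6}: {B0,B1} ∩ {B0,B1,B4} ∩ {B0,B5} ∩ {B0,B6} = {B0}; idom=B0

DF derivation:
  join B3 pred B1: B1 stop@B0
  join B3 pred B2: B2 stop@B0
  join B5 pred B3: B3 stop@B0
  join B5 pred B4: B4→B1 stop@B0
  join B6 pred B3: B3 stop@B0
  join B6 pred B4: B4→B1 stop@B0
  join B7 pred B1: B1 stop@B0
  join B7 pred B4: B4→B1 stop@B0
  join B7 pred B5: B5 stop@B0
  join B7 pred B6: B6 stop@B0
  B0 → ∅
  B1 → {B3,B5,B6,B7}
  B2 → {B3}
  B3 → {B5,B6}
  B4 → {B5,B6,B7}
  B5 → {B7}
  B6 → {B7}
  B7 → ∅

DF(B5) = ["B7"]

Answer: ["B7"]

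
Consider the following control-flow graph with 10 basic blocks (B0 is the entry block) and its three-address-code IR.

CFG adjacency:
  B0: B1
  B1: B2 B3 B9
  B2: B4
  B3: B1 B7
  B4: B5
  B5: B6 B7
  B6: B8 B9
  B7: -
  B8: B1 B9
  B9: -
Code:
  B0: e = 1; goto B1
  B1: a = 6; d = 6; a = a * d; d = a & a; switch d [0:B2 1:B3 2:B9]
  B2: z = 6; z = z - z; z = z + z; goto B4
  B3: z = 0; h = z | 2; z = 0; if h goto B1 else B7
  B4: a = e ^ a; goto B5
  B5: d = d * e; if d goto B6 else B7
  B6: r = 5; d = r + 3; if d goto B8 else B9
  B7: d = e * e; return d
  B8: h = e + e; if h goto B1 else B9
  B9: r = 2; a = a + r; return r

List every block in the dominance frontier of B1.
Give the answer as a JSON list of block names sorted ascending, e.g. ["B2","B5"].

idom tree: B1←B0 B2←B1 B3←B1 B4←B2 B5←B4 B6←B5 B7←B1 B8←B6 B9←B1
Join-block Dom:
  B1: preds {B0,B3,B8}: {B0} ∩ {B0,B1,B3} ∩ {B0,B1,B2,B4,B5,B6,B8} = {B0}; idom=B0
  B7: preds {B3,B5}: {B0,B1,B3} ∩ {B0,B1,B2,B4,B5} = {B0,B1}; idom=B1
  B9: preds {B1,B6,B8}: {B0,B1} ∩ {B0,B1,B2,B4,B5,B6} ∩ {B0,B1,B2,B4,B5,B6,B8} = {B0,B1}; idom=B1

DF walk-up:
  join B1 pred B0: · stop@B0
  join B1 pred B3: B3→B1 stop@B0
  join B1 pred B8: B8→B6→B5→B4→B2→B1 stop@B0
  join B7 pred B3: B3 stop@B1
  join B7 pred B5: B5→B4→B2 stop@B1
  join B9 pred B1: · stop@B1
  join B9 pred B6: B6→B5→B4→B2 stop@B1
  join B9 pred B8: B8→B6→B5→B4→B2 stop@B1
  B0 → ∅
  B1 → {B1}
  B2 → {B1,B7,B9}
  B3 → {B1,B7}
  B4 → {B1,B7,B9}
  B5 → {B1,B7,B9}
  B6 → {B1,B9}
  B7 → ∅
  B8 → {B1,B9}
  B9 → ∅

DF(B1) = ["B1"]

Answer: ["B1"]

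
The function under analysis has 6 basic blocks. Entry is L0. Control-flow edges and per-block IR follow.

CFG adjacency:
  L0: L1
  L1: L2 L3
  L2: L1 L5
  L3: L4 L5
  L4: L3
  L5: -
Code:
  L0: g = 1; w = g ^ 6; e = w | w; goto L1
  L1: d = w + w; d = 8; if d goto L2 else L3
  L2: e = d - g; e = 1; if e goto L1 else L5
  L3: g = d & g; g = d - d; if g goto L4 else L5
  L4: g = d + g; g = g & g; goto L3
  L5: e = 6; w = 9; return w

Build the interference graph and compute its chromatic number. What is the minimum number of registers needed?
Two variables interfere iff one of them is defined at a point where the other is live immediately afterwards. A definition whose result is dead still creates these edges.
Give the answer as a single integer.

Answer: 3

Working:
Per-block:
  L0: {e,g,w} / ∅
  L1: {d} / {w}
  L2: {e} / {d,g}
  L3: {g} / {d,g}
  L4: {g} / {d,g}
  L5: {e,w} / ∅

Live sets:
  L0 li=∅ lo={g,w}
  L1 li={g,w} lo={d,g,w}
  L2 li={d,g,w} lo={g,w}
  L3 li={d,g} lo={d,g}
  L4 li={d,g} lo={d,g}
  L5 li=∅ lo=∅

Interfere edges:
  d: {g,w}
  e: {g,w}
  g: {d,e,w}
  w: {d,e,g}

Registers:
  {d,g,w} pairwise interfere (3-clique) ⇒ χ ≥ 3
  assign d→r2 e→r2 g→r0 w→r1 — no edge inside a register ⇒ χ ≤ 3
  χ = 3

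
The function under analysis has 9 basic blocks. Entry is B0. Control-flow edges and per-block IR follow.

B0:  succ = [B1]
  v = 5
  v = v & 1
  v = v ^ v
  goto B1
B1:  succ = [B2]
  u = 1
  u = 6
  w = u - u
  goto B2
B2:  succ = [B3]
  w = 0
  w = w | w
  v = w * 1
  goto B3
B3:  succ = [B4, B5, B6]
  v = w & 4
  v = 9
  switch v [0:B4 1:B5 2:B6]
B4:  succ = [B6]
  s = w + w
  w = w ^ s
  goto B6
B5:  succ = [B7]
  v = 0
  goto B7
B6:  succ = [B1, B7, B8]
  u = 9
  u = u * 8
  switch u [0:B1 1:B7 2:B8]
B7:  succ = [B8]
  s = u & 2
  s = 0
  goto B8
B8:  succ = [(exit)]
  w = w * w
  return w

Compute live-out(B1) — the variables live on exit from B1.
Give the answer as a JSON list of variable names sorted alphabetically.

Answer: ["u"]

Derivation:
def/use:
  B0: {v} / ∅
  B1: {u,w} / ∅
  B2: {v,w} / ∅
  B3: {v} / {w}
  B4: {s,w} / {w}
  B5: {v} / ∅
  B6: {u} / ∅
  B7: {s} / {u}
  B8: {w} / {w}

Backward fixpoint:
  B0: in=∅ out=∅
  B1: in=∅ out={u}
  B2: in={u} out={u,w}
  B3: in={u,w} out={u,w}
  B4: in={w} out={w}
  B5: in={u,w} out={u,w}
  B6: in={w} out={u,w}
  B7: in={u,w} out={w}
  B8: in={w} out=∅

live-out(B1) = ["u"]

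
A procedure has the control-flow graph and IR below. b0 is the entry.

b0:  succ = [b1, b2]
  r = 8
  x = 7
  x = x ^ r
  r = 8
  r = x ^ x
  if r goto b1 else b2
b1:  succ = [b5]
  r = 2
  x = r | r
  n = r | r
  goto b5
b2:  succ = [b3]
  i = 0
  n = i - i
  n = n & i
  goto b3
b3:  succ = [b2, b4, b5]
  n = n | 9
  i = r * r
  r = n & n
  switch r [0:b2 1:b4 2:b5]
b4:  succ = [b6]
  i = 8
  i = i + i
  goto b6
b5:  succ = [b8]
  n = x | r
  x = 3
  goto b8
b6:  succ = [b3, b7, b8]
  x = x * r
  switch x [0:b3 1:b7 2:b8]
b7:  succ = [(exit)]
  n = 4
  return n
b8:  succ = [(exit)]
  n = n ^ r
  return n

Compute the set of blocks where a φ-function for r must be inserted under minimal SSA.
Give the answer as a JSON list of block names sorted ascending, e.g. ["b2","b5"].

idom tree: b1←b0 b2←b0 b3←b2 b4←b3 b5←b0 b6←b4 b7←b6 b8←b0
Dom at joins:
  b2: preds {b0,b3}: {b0} ∩ {b0,b2,b3} = {b0}; idom=b0
  b3: preds {b2,b6}: {b0,b2} ∩ {b0,b2,b3,b4,b6} = {b0,b2}; idom=b2
  b5: preds {b1,b3}: {b0,b1} ∩ {b0,b2,b3} = {b0}; idom=b0
  b8: preds {b5,b6}: {b0,b5} ∩ {b0,b2,b3,b4,b6} = {b0}; idom=b0

DF walk-up:
  b2←b0: walk · to b0
  b2←b3: walk b3→b2 to b0
  b3←b2: walk · to b2
  b3←b6: walk b6→b4→b3 to b2
  b5←b1: walk b1 to b0
  b5←b3: walk b3→b2 to b0
  b8←b5: walk b5 to b0
  b8←b6: walk b6→b4→b3→b2 to b0
  DF(b0)=∅
  DF(b1)={b5}
  DF(b2)={b2,b5,b8}
  DF(b3)={b2,b3,b5,b8}
  DF(b4)={b3,b8}
  DF(b5)={b8}
  DF(b6)={b3,b8}
  DF(b7)=∅
  DF(b8)=∅

φ for r: defs {b0,b1,b3}
  DF⁺ = {b2,b3,b5,b8}

Answer: ["b2", "b3", "b5", "b8"]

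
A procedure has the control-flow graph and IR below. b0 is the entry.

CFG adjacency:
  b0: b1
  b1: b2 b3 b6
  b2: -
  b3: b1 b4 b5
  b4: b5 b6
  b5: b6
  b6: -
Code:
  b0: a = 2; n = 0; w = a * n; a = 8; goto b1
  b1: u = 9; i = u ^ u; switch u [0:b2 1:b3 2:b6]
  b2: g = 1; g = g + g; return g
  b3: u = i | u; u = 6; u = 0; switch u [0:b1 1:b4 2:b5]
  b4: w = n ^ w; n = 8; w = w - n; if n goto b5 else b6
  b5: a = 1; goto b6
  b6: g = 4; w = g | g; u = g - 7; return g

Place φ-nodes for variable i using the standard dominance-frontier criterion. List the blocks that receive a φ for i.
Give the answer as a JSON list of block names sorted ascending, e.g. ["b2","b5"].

Answer: ["b1"]

Derivation:
idom tree: b1←b0 b2←b1 b3←b1 b4←b3 b5←b3 b6←b1
Dom∩ at merges:
  b1: preds {b0,b3}: {b0} ∩ {b0,b1,b3} = {b0}; idom=b0
  b5: preds {b3,b4}: {b0,b1,b3} ∩ {b0,b1,b3,b4} = {b0,b1,b3}; idom=b3
  b6: preds {b1,b4,b5}: {b0,b1} ∩ {b0,b1,b3,b4} ∩ {b0,b1,b3,b5} = {b0,b1}; idom=b1

DF derivation:
  join b1 pred b0: · stop@b0
  join b1 pred b3: b3→b1 stop@b0
  join b5 pred b3: · stop@b3
  join b5 pred b4: b4 stop@b3
  join b6 pred b1: · stop@b1
  join b6 pred b4: b4→b3 stop@b1
  join b6 pred b5: b5→b3 stop@b1
  DF(b0)=∅
  DF(b1)={b1}
  DF(b2)=∅
  DF(b3)={b1,b6}
  DF(b4)={b5,b6}
  DF(b5)={b6}
  DF(b6)=∅

φ for i: defs {b1}
  DF⁺ = {b1}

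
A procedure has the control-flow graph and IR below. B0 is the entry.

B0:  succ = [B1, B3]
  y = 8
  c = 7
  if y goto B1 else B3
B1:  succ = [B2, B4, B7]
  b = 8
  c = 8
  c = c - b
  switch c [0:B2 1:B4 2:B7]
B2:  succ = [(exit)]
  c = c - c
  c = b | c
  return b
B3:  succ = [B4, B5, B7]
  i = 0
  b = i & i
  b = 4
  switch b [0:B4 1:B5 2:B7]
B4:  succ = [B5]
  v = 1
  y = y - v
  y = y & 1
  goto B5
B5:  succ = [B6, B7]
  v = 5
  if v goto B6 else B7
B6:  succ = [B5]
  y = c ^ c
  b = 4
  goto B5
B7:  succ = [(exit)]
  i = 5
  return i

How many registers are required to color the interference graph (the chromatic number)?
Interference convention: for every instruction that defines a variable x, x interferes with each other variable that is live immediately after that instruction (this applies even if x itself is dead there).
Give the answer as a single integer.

Answer: 3

Analysis:
def/use:
  B0: def={c,y} ue=∅
  B1: def={b,c} ue=∅
  B2: def={c} ue={b,c}
  B3: def={b,i} ue=∅
  B4: def={v,y} ue={y}
  B5: def={v} ue=∅
  B6: def={b,y} ue={c}
  B7: def={i} ue=∅

Live sets:
  B0 li=∅ lo={c,y}
  B1 li={y} lo={b,c,y}
  B2 li={b,c} lo=∅
  B3 li={c,y} lo={c,y}
  B4 li={c,y} lo={c}
  B5 li={c} lo={c}
  B6 li={c} lo={c}
  B7 li=∅ lo=∅

Interference:
  b↔{c,y}
  c↔{b,i,v,y}
  i↔{c,y}
  v↔{c,y}
  y↔{b,c,i,v}

Registers:
  lower bound: {b,c,y} mutually conflict ⇒ χ ≥ 3
  3-colouring: R0={c}  R1={y}  R2={b,i,v}
  χ = 3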